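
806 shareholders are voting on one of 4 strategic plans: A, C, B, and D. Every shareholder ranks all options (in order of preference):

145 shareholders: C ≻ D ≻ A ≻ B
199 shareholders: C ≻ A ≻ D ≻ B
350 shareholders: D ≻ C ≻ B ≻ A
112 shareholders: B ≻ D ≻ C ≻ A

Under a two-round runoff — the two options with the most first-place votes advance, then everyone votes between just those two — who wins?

D

Round 1 first-place votes: A 0, C 344, B 112, D 350.
D and C advance.
Runoff: D is preferred to C by 462 voters; C by 344.
D wins the runoff.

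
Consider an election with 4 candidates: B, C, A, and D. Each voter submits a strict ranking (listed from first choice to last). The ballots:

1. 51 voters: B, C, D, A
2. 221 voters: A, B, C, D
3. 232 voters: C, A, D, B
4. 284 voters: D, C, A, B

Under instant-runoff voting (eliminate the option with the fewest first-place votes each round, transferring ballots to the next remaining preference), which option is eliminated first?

B

Round 1: B 51, C 232, A 221, D 284. Eliminate B.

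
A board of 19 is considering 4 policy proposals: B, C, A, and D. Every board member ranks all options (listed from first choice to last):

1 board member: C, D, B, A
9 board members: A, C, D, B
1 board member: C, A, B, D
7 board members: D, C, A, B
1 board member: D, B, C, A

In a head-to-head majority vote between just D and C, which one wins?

Voters preferring D to C: 8; preferring C to D: 11.
C wins the head-to-head.

C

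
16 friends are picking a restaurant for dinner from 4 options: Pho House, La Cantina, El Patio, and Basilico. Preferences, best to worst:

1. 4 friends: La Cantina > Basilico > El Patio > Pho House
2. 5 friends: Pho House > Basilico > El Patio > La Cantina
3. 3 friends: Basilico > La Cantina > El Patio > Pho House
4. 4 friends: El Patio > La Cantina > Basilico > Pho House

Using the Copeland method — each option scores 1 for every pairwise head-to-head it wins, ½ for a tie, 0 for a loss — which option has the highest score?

Pho House: loses to La Cantina, El Patio, and Basilico → score 0.
La Cantina: beats Pho House; ties Basilico; loses to El Patio → score 1.5.
El Patio: beats Pho House and La Cantina; loses to Basilico → score 2.
Basilico: beats Pho House and El Patio; ties La Cantina → score 2.5.
Basilico has the best pairwise record.

Basilico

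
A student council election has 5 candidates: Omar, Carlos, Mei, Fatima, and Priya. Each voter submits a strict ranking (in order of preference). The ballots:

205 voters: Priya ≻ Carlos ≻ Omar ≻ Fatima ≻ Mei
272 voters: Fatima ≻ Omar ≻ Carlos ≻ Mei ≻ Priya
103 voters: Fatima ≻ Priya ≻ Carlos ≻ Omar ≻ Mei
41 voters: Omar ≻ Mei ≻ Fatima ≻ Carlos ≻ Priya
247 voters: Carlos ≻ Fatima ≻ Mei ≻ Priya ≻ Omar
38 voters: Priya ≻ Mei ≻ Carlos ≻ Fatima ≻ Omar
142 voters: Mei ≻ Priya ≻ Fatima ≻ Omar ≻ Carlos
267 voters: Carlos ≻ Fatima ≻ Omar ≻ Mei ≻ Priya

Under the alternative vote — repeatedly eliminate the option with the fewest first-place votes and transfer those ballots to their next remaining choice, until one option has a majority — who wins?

Round 1: Omar 41, Carlos 514, Mei 142, Fatima 375, Priya 243. Eliminate Omar.
Round 2: Carlos 514, Mei 183, Fatima 375, Priya 243. Eliminate Mei.
Round 3: Carlos 514, Fatima 416, Priya 385. Eliminate Priya.
Round 4: Carlos 757, Fatima 558. Carlos has a majority.

Carlos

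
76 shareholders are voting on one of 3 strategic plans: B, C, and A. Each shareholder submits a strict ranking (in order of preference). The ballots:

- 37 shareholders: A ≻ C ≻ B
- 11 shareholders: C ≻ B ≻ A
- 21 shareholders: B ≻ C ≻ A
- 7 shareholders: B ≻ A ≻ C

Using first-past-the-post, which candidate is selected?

A

First-place votes: B 28, C 11, A 37.
A has the most first-place votes.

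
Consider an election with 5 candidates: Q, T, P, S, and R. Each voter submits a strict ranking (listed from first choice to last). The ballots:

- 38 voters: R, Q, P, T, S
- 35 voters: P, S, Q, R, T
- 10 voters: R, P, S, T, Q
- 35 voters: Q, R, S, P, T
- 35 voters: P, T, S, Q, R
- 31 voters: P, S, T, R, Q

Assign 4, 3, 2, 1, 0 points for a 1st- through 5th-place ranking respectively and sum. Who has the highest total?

Q: 38·3 + 35·2 + 10·0 + 35·4 + 35·1 + 31·0 = 359
T: 38·1 + 35·0 + 10·1 + 35·0 + 35·3 + 31·2 = 215
P: 38·2 + 35·4 + 10·3 + 35·1 + 35·4 + 31·4 = 545
S: 38·0 + 35·3 + 10·2 + 35·2 + 35·2 + 31·3 = 358
R: 38·4 + 35·1 + 10·4 + 35·3 + 35·0 + 31·1 = 363
P has the highest Borda score (545).

P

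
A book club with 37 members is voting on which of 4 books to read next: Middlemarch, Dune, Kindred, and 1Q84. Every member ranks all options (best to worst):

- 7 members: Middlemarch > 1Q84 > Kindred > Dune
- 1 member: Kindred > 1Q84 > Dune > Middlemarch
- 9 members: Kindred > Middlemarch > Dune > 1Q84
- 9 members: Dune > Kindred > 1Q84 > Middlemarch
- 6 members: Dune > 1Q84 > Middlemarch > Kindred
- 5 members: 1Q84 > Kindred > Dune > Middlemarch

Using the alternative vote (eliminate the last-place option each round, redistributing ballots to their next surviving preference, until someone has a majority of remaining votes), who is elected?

Round 1: Middlemarch 7, Dune 15, Kindred 10, 1Q84 5. Eliminate 1Q84.
Round 2: Middlemarch 7, Dune 15, Kindred 15. Eliminate Middlemarch.
Round 3: Dune 15, Kindred 22. Kindred has a majority.

Kindred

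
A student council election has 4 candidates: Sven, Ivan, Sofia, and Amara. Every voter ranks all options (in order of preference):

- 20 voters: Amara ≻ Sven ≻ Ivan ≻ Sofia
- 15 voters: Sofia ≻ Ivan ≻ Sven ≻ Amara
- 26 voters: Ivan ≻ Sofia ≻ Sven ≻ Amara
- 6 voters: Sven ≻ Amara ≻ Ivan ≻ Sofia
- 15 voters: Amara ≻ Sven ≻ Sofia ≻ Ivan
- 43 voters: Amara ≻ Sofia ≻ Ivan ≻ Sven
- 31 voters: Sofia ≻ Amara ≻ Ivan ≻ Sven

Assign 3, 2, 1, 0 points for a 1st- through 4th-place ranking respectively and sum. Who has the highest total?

Sven: 20·2 + 15·1 + 26·1 + 6·3 + 15·2 + 43·0 + 31·0 = 129
Ivan: 20·1 + 15·2 + 26·3 + 6·1 + 15·0 + 43·1 + 31·1 = 208
Sofia: 20·0 + 15·3 + 26·2 + 6·0 + 15·1 + 43·2 + 31·3 = 291
Amara: 20·3 + 15·0 + 26·0 + 6·2 + 15·3 + 43·3 + 31·2 = 308
Amara has the highest Borda score (308).

Amara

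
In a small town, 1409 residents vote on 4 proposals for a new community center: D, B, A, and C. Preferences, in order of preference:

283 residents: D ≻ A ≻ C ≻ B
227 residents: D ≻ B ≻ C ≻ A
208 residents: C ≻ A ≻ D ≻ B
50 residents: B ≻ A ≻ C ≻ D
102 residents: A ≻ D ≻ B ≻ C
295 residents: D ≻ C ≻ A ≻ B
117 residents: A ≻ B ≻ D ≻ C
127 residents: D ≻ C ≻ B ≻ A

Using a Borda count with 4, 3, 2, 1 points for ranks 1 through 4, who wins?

D

D: 283·4 + 227·4 + 208·2 + 50·1 + 102·3 + 295·4 + 117·2 + 127·4 = 4734
B: 283·1 + 227·3 + 208·1 + 50·4 + 102·2 + 295·1 + 117·3 + 127·2 = 2476
A: 283·3 + 227·1 + 208·3 + 50·3 + 102·4 + 295·2 + 117·4 + 127·1 = 3443
C: 283·2 + 227·2 + 208·4 + 50·2 + 102·1 + 295·3 + 117·1 + 127·3 = 3437
D has the highest Borda score (4734).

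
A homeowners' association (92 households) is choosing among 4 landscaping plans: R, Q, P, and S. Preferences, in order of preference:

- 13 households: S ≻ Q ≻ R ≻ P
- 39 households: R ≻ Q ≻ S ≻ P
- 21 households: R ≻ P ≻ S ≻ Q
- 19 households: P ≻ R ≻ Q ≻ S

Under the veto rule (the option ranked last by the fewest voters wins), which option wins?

Last-place votes: R 0, Q 21, P 52, S 19.
R is ranked last by the fewest voters, so R wins.

R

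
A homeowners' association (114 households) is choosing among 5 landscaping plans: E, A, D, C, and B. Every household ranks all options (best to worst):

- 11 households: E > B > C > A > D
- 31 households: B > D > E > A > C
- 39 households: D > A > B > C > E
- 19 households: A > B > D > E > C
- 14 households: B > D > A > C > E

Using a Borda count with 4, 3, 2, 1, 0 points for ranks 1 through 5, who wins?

B

E: 11·4 + 31·2 + 39·0 + 19·1 + 14·0 = 125
A: 11·1 + 31·1 + 39·3 + 19·4 + 14·2 = 263
D: 11·0 + 31·3 + 39·4 + 19·2 + 14·3 = 329
C: 11·2 + 31·0 + 39·1 + 19·0 + 14·1 = 75
B: 11·3 + 31·4 + 39·2 + 19·3 + 14·4 = 348
B has the highest Borda score (348).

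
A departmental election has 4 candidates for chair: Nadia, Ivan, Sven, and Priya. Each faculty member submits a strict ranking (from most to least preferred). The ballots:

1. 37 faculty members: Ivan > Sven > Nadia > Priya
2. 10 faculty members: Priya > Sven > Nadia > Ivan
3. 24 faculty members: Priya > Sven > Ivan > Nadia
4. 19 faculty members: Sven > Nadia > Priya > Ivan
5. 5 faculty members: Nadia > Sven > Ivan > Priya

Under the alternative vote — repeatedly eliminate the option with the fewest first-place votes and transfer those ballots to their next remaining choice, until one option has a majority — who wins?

Round 1: Nadia 5, Ivan 37, Sven 19, Priya 34. Eliminate Nadia.
Round 2: Ivan 37, Sven 24, Priya 34. Eliminate Sven.
Round 3: Ivan 42, Priya 53. Priya has a majority.

Priya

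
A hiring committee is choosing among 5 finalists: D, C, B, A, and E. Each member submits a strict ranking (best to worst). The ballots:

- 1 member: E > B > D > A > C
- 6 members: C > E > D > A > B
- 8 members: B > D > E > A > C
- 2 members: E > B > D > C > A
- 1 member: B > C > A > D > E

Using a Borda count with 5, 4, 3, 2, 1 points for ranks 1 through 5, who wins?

E

D: 1·3 + 6·3 + 8·4 + 2·3 + 1·2 = 61
C: 1·1 + 6·5 + 8·1 + 2·2 + 1·4 = 47
B: 1·4 + 6·1 + 8·5 + 2·4 + 1·5 = 63
A: 1·2 + 6·2 + 8·2 + 2·1 + 1·3 = 35
E: 1·5 + 6·4 + 8·3 + 2·5 + 1·1 = 64
E has the highest Borda score (64).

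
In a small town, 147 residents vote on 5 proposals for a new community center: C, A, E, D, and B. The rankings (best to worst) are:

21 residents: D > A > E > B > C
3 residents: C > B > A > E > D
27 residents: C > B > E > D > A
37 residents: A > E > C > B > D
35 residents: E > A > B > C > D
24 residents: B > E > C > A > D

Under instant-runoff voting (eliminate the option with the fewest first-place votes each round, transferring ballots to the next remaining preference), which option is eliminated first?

Round 1: C 30, A 37, E 35, D 21, B 24. Eliminate D.

D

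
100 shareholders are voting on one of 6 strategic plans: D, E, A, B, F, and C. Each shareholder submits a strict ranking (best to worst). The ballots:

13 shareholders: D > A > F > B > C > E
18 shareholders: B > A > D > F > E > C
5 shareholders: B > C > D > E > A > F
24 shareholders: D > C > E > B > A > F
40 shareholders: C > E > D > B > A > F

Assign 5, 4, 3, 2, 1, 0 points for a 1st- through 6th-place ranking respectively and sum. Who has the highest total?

D

D: 13·5 + 18·3 + 5·3 + 24·5 + 40·3 = 374
E: 13·0 + 18·1 + 5·2 + 24·3 + 40·4 = 260
A: 13·4 + 18·4 + 5·1 + 24·1 + 40·1 = 193
B: 13·2 + 18·5 + 5·5 + 24·2 + 40·2 = 269
F: 13·3 + 18·2 + 5·0 + 24·0 + 40·0 = 75
C: 13·1 + 18·0 + 5·4 + 24·4 + 40·5 = 329
D has the highest Borda score (374).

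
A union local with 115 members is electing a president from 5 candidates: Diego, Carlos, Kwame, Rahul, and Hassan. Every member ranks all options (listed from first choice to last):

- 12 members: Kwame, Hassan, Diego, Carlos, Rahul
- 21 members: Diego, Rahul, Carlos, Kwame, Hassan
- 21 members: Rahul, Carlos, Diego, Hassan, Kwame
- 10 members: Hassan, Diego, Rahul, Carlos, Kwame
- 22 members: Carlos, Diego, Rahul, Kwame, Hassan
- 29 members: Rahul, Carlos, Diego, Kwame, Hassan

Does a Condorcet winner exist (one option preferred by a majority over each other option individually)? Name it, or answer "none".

none

Checking pairwise contests:
Carlos beats Diego 72–43.
Rahul beats Carlos 81–34.
Diego beats Kwame 103–12.
Diego beats Rahul 65–50.
Diego beats Hassan 93–22.
Every option loses at least one head-to-head, so there is no Condorcet winner.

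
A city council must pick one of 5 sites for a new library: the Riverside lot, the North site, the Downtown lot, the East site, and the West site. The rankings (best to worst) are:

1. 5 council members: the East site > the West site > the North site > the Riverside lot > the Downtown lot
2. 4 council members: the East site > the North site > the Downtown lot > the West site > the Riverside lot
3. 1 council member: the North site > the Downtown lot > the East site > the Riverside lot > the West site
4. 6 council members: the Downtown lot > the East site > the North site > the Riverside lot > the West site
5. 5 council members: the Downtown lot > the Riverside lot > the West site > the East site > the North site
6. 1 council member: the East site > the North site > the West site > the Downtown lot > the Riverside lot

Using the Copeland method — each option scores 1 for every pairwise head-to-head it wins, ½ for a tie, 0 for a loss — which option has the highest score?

the Downtown lot

the Riverside lot: beats the West site; loses to the North site, the Downtown lot, and the East site → score 1.
the North site: beats the Riverside lot and the West site; ties the Downtown lot; loses to the East site → score 2.5.
the Downtown lot: beats the Riverside lot, the East site, and the West site; ties the North site → score 3.5.
the East site: beats the Riverside lot, the North site, and the West site; loses to the Downtown lot → score 3.
the West site: loses to the Riverside lot, the North site, the Downtown lot, and the East site → score 0.
the Downtown lot has the best pairwise record.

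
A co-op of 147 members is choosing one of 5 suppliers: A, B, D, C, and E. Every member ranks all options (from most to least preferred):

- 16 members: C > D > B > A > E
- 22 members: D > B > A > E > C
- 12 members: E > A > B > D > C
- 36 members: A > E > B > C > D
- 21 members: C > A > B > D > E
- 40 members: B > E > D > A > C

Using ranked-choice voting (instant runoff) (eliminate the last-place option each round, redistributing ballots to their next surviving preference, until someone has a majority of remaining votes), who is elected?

Round 1: A 36, B 40, D 22, C 37, E 12. Eliminate E.
Round 2: A 48, B 40, D 22, C 37. Eliminate D.
Round 3: A 48, B 62, C 37. Eliminate C.
Round 4: A 69, B 78. B has a majority.

B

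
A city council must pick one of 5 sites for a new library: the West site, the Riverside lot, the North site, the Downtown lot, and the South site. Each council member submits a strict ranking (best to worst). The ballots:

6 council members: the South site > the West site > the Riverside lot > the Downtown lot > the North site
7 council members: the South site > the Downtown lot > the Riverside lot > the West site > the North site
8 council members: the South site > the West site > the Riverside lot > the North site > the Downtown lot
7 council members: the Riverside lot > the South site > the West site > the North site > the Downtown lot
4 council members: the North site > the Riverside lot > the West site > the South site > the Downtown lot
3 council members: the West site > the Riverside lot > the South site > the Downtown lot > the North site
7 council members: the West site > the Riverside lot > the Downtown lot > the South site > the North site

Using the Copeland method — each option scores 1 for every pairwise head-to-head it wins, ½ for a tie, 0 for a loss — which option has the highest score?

the South site

the West site: beats the Riverside lot, the North site, and the Downtown lot; loses to the South site → score 3.
the Riverside lot: beats the North site and the Downtown lot; ties the South site; loses to the West site → score 2.5.
the North site: loses to the West site, the Riverside lot, the Downtown lot, and the South site → score 0.
the Downtown lot: beats the North site; loses to the West site, the Riverside lot, and the South site → score 1.
the South site: beats the West site, the North site, and the Downtown lot; ties the Riverside lot → score 3.5.
the South site has the best pairwise record.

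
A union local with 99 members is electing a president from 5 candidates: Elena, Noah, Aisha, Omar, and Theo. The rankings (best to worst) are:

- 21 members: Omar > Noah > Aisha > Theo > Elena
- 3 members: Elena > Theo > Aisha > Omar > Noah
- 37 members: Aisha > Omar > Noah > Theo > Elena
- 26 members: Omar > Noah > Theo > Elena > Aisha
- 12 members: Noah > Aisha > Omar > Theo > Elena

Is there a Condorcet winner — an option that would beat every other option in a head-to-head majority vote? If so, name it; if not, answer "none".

Checking pairwise contests:
Noah beats Elena 96–3.
Omar beats Noah 87–12.
Noah beats Aisha 59–40.
Aisha beats Omar 52–47.
Noah beats Theo 96–3.
Every option loses at least one head-to-head, so there is no Condorcet winner.

none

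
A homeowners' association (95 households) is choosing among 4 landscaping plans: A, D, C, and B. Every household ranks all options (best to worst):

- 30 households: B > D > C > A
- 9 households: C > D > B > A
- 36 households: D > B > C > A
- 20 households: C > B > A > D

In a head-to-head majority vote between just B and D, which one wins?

B

Voters preferring B to D: 50; preferring D to B: 45.
B wins the head-to-head.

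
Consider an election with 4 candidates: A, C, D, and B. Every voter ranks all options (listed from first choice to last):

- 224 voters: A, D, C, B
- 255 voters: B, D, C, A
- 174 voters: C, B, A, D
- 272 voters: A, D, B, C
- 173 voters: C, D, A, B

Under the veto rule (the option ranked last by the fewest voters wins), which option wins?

D

Last-place votes: A 255, C 272, D 174, B 397.
D is ranked last by the fewest voters, so D wins.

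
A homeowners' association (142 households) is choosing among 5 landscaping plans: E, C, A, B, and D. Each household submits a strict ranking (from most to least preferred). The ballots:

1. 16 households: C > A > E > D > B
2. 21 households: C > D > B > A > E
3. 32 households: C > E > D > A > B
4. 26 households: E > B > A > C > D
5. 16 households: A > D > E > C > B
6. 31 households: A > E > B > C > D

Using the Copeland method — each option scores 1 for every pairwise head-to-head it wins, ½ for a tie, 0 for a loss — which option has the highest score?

E: beats C, B, and D; loses to A → score 3.
C: beats B and D; loses to E and A → score 2.
A: beats E, C, B, and D → score 4.
B: loses to E, C, A, and D → score 0.
D: beats B; loses to E, C, and A → score 1.
A has the best pairwise record.

A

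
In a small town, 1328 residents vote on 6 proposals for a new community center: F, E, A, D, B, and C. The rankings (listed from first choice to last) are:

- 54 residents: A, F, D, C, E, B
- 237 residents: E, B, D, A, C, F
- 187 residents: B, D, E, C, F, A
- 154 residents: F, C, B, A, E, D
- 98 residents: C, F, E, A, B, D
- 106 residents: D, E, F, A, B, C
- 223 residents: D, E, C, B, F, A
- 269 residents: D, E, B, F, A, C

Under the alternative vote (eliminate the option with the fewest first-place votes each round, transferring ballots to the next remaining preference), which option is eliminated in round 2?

C

Round 1: F 154, E 237, A 54, D 598, B 187, C 98. Eliminate A.
Round 2: F 208, E 237, D 598, B 187, C 98. Eliminate C.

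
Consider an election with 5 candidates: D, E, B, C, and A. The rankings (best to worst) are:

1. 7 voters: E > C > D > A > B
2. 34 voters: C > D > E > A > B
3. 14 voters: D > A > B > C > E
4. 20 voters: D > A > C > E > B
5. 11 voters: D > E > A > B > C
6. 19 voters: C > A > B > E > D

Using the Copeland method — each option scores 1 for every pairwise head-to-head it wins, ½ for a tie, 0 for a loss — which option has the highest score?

C

D: beats E, B, and A; loses to C → score 3.
E: beats B; loses to D, C, and A → score 1.
B: loses to D, E, C, and A → score 0.
C: beats D, E, B, and A → score 4.
A: beats E and B; loses to D and C → score 2.
C has the best pairwise record.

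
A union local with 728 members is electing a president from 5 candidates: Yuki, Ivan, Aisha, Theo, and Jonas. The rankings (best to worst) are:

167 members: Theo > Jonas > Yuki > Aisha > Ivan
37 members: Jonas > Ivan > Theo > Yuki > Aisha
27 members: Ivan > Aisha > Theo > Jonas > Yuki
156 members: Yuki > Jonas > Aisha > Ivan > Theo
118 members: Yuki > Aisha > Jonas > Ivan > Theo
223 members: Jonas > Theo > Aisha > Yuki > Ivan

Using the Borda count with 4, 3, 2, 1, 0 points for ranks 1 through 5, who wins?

Yuki: 167·2 + 37·1 + 27·0 + 156·4 + 118·4 + 223·1 = 1690
Ivan: 167·0 + 37·3 + 27·4 + 156·1 + 118·1 + 223·0 = 493
Aisha: 167·1 + 37·0 + 27·3 + 156·2 + 118·3 + 223·2 = 1360
Theo: 167·4 + 37·2 + 27·2 + 156·0 + 118·0 + 223·3 = 1465
Jonas: 167·3 + 37·4 + 27·1 + 156·3 + 118·2 + 223·4 = 2272
Jonas has the highest Borda score (2272).

Jonas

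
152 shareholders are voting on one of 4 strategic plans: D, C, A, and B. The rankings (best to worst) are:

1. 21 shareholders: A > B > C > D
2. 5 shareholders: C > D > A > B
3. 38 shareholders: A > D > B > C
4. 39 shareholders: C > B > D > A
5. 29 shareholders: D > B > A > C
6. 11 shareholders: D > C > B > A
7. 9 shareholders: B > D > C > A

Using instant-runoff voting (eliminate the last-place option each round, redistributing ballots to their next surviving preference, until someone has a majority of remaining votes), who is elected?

Round 1: D 40, C 44, A 59, B 9. Eliminate B.
Round 2: D 49, C 44, A 59. Eliminate C.
Round 3: D 93, A 59. D has a majority.

D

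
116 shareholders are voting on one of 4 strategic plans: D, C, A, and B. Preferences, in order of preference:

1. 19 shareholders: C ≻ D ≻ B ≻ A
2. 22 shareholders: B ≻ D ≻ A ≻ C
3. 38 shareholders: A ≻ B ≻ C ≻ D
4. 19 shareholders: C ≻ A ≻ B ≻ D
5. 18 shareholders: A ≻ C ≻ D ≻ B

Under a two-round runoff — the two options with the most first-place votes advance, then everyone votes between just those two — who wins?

Round 1 first-place votes: D 0, C 38, A 56, B 22.
A and C advance.
Runoff: A is preferred to C by 78 voters; C by 38.
A wins the runoff.

A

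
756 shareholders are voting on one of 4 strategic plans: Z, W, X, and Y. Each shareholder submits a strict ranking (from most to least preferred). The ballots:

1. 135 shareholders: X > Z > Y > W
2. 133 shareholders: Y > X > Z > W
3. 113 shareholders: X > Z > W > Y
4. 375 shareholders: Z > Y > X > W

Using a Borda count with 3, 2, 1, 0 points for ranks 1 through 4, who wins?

Z

Z: 135·2 + 133·1 + 113·2 + 375·3 = 1754
W: 135·0 + 133·0 + 113·1 + 375·0 = 113
X: 135·3 + 133·2 + 113·3 + 375·1 = 1385
Y: 135·1 + 133·3 + 113·0 + 375·2 = 1284
Z has the highest Borda score (1754).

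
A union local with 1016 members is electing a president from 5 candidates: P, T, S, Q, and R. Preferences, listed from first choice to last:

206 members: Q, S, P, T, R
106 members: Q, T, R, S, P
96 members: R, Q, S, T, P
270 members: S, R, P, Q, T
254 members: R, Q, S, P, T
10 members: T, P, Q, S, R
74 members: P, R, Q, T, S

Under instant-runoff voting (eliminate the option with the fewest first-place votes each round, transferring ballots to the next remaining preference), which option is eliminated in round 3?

Round 1: P 74, T 10, S 270, Q 312, R 350. Eliminate T.
Round 2: P 84, S 270, Q 312, R 350. Eliminate P.
Round 3: S 270, Q 322, R 424. Eliminate S.

S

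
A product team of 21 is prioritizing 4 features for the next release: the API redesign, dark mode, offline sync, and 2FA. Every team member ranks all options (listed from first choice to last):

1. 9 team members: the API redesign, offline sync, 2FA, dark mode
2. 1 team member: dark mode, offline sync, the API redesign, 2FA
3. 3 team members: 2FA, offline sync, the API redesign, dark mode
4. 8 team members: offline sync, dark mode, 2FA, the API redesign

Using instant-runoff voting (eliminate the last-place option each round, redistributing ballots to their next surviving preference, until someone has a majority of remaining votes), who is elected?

Round 1: the API redesign 9, dark mode 1, offline sync 8, 2FA 3. Eliminate dark mode.
Round 2: the API redesign 9, offline sync 9, 2FA 3. Eliminate 2FA.
Round 3: the API redesign 9, offline sync 12. Offline sync has a majority.

offline sync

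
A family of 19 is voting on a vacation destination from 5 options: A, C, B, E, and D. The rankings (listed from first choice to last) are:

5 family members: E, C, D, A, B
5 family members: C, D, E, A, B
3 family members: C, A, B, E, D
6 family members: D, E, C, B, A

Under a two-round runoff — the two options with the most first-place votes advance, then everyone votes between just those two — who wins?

Round 1 first-place votes: A 0, C 8, B 0, E 5, D 6.
C and D advance.
Runoff: C is preferred to D by 13 voters; D by 6.
C wins the runoff.

C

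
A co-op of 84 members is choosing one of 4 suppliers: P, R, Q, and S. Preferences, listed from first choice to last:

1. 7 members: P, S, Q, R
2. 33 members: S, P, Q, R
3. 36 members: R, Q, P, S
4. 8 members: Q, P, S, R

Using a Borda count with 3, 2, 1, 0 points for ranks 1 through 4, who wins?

P

P: 7·3 + 33·2 + 36·1 + 8·2 = 139
R: 7·0 + 33·0 + 36·3 + 8·0 = 108
Q: 7·1 + 33·1 + 36·2 + 8·3 = 136
S: 7·2 + 33·3 + 36·0 + 8·1 = 121
P has the highest Borda score (139).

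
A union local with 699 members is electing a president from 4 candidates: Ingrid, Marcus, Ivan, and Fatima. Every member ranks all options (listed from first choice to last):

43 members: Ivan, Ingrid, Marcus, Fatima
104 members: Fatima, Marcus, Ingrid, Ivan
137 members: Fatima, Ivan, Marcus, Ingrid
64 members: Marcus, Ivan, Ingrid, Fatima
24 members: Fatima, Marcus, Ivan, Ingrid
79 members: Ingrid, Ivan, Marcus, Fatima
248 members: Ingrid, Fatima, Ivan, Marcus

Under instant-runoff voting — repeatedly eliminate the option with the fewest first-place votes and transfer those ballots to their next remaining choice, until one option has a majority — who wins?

Round 1: Ingrid 327, Marcus 64, Ivan 43, Fatima 265. Eliminate Ivan.
Round 2: Ingrid 370, Marcus 64, Fatima 265. Ingrid has a majority.

Ingrid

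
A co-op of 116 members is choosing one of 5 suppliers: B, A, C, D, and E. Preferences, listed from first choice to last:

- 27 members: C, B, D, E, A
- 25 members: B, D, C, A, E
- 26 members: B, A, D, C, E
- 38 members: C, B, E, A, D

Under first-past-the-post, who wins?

First-place votes: B 51, A 0, C 65, D 0, E 0.
C has the most first-place votes.

C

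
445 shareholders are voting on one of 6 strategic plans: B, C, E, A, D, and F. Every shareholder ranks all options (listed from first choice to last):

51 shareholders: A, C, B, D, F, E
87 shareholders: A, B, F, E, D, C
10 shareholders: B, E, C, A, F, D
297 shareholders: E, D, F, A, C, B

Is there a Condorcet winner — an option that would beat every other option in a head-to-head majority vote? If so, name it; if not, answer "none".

E vs B: 297–148 for E.
E vs C: 394–51 for E.
E vs A: 307–138 for E.
E vs D: 394–51 for E.
E vs F: 307–138 for E.
E beats every other option head-to-head.

E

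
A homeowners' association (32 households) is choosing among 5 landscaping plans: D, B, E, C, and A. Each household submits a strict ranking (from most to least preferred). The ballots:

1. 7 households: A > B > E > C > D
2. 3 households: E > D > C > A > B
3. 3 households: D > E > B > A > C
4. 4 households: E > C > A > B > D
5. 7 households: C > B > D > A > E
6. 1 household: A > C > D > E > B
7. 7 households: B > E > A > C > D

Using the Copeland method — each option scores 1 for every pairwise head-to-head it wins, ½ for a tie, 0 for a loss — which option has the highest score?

D: loses to B, E, C, and A → score 0.
B: beats D, E, C, and A → score 4.
E: beats D, C, and A; loses to B → score 3.
C: beats D; loses to B, E, and A → score 1.
A: beats D and C; loses to B and E → score 2.
B has the best pairwise record.

B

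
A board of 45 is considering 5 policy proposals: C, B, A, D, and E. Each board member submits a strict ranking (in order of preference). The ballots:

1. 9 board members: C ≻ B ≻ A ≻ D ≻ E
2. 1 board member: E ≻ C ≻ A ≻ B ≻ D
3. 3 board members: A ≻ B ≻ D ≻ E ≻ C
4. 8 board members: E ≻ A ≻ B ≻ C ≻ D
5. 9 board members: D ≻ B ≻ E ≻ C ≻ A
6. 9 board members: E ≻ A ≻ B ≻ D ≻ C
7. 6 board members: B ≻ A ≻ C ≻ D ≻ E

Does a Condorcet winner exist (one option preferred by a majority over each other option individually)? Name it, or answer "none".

B vs C: 35–10 for B.
B vs A: 24–21 for B.
B vs D: 36–9 for B.
B vs E: 27–18 for B.
B beats every other option head-to-head.

B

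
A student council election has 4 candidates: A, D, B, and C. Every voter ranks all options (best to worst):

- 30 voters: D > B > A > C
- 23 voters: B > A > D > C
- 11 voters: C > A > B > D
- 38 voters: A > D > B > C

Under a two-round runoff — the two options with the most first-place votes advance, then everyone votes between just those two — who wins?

Round 1 first-place votes: A 38, D 30, B 23, C 11.
A and D advance.
Runoff: A is preferred to D by 72 voters; D by 30.
A wins the runoff.

A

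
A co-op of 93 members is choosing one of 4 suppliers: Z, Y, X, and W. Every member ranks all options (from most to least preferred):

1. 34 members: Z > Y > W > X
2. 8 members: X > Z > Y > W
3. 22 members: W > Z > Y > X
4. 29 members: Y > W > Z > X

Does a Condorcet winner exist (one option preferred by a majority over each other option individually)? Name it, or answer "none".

Checking pairwise contests:
W beats Z 51–42.
Z beats Y 64–29.
Z beats X 85–8.
Y beats W 71–22.
Every option loses at least one head-to-head, so there is no Condorcet winner.

none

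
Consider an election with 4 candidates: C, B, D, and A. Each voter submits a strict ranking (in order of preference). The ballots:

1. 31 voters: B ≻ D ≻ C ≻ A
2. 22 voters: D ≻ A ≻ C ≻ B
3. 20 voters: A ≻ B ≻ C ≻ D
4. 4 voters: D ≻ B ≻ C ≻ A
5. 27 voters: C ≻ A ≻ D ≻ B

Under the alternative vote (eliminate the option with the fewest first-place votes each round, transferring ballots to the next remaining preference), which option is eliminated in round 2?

D

Round 1: C 27, B 31, D 26, A 20. Eliminate A.
Round 2: C 27, B 51, D 26. Eliminate D.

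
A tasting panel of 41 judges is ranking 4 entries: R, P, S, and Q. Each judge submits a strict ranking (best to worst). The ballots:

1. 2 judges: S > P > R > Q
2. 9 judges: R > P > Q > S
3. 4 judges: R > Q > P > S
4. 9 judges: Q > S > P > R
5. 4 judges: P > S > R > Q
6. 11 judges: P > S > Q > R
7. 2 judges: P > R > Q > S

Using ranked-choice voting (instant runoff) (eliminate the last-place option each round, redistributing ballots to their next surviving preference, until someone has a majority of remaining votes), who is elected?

P

Round 1: R 13, P 17, S 2, Q 9. Eliminate S.
Round 2: R 13, P 19, Q 9. Eliminate Q.
Round 3: R 13, P 28. P has a majority.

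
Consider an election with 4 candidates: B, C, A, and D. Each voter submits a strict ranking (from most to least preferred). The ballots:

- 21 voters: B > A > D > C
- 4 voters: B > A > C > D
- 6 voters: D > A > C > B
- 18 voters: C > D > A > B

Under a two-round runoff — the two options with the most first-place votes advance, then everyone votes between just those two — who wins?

Round 1 first-place votes: B 25, C 18, A 0, D 6.
B and C advance.
Runoff: B is preferred to C by 25 voters; C by 24.
B wins the runoff.

B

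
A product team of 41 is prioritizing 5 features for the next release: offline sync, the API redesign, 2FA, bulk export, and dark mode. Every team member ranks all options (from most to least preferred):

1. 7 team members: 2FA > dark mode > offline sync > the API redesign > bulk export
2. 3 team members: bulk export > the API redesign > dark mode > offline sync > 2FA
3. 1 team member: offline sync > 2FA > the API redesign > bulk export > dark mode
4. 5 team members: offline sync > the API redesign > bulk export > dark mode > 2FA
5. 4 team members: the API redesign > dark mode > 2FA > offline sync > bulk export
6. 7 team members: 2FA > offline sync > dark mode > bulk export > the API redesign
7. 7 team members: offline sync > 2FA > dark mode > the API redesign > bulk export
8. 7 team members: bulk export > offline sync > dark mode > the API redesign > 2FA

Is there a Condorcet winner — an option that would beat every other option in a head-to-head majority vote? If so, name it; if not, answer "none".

offline sync vs the API redesign: 34–7 for offline sync.
offline sync vs 2FA: 23–18 for offline sync.
offline sync vs bulk export: 31–10 for offline sync.
offline sync vs dark mode: 27–14 for offline sync.
offline sync beats every other option head-to-head.

offline sync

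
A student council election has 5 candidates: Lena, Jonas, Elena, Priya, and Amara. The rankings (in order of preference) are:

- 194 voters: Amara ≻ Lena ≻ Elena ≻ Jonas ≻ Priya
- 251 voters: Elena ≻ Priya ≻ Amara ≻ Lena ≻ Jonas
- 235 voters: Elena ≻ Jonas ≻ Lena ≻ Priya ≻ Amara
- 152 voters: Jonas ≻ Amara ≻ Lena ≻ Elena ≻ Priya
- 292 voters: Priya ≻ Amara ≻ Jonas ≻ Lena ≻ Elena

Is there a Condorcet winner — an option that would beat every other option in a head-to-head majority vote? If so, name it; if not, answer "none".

none

Checking pairwise contests:
Jonas beats Lena 679–445.
Elena beats Jonas 680–444.
Lena beats Elena 638–486.
Lena beats Priya 581–543.
Priya beats Amara 778–346.
Every option loses at least one head-to-head, so there is no Condorcet winner.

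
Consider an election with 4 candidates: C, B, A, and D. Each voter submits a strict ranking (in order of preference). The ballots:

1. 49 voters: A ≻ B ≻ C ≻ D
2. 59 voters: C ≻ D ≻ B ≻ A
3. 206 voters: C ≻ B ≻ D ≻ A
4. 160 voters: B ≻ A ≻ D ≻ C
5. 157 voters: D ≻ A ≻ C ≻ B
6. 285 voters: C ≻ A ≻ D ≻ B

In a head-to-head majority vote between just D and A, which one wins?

Voters preferring D to A: 422; preferring A to D: 494.
A wins the head-to-head.

A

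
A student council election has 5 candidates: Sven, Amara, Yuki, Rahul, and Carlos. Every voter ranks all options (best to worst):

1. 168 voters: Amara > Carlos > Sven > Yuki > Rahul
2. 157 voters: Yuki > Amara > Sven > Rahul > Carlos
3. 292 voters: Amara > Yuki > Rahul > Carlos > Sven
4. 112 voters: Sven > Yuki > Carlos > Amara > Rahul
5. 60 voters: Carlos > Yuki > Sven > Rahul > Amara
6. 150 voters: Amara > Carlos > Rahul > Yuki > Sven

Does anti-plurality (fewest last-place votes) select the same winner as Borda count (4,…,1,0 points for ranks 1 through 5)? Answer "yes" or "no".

Anti-plurality — last-place votes: Sven 442, Amara 60, Yuki 0, Rahul 280, Carlos 157. Winner: Yuki.
Borda — scores: Sven 1218, Amara 3023, Yuki 2338, Rahul 1101, Carlos 1710. Winner: Amara.
The two methods disagree.

no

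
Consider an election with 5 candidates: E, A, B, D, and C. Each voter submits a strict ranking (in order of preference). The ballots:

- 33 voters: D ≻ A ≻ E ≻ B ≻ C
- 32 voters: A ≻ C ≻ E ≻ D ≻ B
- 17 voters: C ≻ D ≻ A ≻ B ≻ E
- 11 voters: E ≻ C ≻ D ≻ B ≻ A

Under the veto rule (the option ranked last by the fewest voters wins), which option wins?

Last-place votes: E 17, A 11, B 32, D 0, C 33.
D is ranked last by the fewest voters, so D wins.

D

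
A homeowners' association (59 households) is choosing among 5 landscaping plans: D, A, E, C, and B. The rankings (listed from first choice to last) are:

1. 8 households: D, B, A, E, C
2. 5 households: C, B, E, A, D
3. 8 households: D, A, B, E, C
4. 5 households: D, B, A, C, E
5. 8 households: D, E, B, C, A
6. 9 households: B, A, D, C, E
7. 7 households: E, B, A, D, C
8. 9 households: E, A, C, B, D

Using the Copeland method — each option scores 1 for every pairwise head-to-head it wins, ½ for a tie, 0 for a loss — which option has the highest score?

B

D: beats E and C; loses to A and B → score 2.
A: beats D, E, and C; loses to B → score 3.
E: beats C; loses to D, A, and B → score 1.
C: loses to D, A, E, and B → score 0.
B: beats D, A, E, and C → score 4.
B has the best pairwise record.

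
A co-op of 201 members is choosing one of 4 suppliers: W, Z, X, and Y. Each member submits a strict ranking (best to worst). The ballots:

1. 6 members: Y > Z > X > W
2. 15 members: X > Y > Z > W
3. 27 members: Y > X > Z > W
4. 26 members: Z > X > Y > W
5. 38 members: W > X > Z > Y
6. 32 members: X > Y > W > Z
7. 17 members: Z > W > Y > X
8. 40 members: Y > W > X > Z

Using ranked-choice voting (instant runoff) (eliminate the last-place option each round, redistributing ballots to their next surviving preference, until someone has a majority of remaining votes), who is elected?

X

Round 1: W 38, Z 43, X 47, Y 73. Eliminate W.
Round 2: Z 43, X 85, Y 73. Eliminate Z.
Round 3: X 111, Y 90. X has a majority.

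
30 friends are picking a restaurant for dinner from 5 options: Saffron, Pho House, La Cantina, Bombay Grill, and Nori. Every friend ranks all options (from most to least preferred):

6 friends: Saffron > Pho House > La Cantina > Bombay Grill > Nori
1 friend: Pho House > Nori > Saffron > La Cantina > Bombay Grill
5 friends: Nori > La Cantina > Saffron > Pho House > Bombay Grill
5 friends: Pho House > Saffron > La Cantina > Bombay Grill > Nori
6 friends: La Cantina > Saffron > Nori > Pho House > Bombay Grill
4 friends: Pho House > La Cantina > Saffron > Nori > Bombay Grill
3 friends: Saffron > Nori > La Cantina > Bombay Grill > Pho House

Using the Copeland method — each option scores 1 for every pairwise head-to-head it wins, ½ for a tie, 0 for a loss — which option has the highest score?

Saffron

Saffron: beats Pho House, Bombay Grill, and Nori; ties La Cantina → score 3.5.
Pho House: beats La Cantina, Bombay Grill, and Nori; loses to Saffron → score 3.
La Cantina: beats Bombay Grill and Nori; ties Saffron; loses to Pho House → score 2.5.
Bombay Grill: loses to Saffron, Pho House, La Cantina, and Nori → score 0.
Nori: beats Bombay Grill; loses to Saffron, Pho House, and La Cantina → score 1.
Saffron has the best pairwise record.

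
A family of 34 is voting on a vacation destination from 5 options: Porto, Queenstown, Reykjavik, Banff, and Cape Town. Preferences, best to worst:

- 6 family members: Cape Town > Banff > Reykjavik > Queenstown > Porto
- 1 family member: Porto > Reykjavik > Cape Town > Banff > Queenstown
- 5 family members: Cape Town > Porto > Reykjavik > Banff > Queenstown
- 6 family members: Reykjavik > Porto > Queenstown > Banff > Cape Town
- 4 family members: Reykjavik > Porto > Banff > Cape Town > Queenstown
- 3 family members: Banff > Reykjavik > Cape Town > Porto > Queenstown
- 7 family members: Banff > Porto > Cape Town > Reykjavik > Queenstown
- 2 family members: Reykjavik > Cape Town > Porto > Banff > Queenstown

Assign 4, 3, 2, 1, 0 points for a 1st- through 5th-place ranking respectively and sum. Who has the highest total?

Reykjavik

Porto: 6·0 + 1·4 + 5·3 + 6·3 + 4·3 + 3·1 + 7·3 + 2·2 = 77
Queenstown: 6·1 + 1·0 + 5·0 + 6·2 + 4·0 + 3·0 + 7·0 + 2·0 = 18
Reykjavik: 6·2 + 1·3 + 5·2 + 6·4 + 4·4 + 3·3 + 7·1 + 2·4 = 89
Banff: 6·3 + 1·1 + 5·1 + 6·1 + 4·2 + 3·4 + 7·4 + 2·1 = 80
Cape Town: 6·4 + 1·2 + 5·4 + 6·0 + 4·1 + 3·2 + 7·2 + 2·3 = 76
Reykjavik has the highest Borda score (89).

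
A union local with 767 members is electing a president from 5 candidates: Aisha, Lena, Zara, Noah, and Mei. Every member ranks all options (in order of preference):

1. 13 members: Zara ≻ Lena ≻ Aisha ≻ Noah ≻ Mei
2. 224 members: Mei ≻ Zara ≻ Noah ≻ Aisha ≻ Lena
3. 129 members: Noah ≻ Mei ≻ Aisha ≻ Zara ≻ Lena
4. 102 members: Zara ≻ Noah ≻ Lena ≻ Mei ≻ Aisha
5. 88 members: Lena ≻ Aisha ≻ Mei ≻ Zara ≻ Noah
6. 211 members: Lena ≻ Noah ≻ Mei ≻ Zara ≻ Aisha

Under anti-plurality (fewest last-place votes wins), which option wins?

Last-place votes: Aisha 313, Lena 353, Zara 0, Noah 88, Mei 13.
Zara is ranked last by the fewest voters, so Zara wins.

Zara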